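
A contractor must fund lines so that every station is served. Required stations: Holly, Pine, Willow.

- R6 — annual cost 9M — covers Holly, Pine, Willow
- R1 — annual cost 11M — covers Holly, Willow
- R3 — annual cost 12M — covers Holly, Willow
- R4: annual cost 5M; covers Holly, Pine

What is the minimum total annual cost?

9

The greedy cost-per-new-station heuristic would pick R4 and R6 for 14, but a cheaper cover exists.
R6 alone covers Holly, Pine, Willow — every station.
Total annual cost: 9.
No cover costs less than 9.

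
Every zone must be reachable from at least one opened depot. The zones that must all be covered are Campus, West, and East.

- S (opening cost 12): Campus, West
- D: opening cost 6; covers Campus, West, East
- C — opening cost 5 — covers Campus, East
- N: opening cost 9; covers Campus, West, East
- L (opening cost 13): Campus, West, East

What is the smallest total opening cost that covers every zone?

D alone covers Campus, West, East — every zone.
Total opening cost: 6.
No cover costs less than 6.

6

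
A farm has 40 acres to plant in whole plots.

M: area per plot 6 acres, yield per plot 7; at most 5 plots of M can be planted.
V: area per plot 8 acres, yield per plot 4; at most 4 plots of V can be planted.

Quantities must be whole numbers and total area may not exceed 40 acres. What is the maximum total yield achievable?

39

This is a bounded integer knapsack.
4×M and 2×V: area 40 ≤ 40, yield 4·7 + 2·4 = 36.
5×M and 1×V: area 38 ≤ 40, yield 5·7 + 1·4 = 39.
Best is 39.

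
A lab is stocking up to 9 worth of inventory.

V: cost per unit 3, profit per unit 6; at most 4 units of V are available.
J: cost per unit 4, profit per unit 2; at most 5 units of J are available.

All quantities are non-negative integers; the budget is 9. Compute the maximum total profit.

18

This is a bounded integer knapsack.
V has the best ratio (6/3); taking only V gives at most 3×6 = 18 (stopped by the cost limit).
Optimal: 3×V: cost 9 ≤ 9, profit 3·6 = 18.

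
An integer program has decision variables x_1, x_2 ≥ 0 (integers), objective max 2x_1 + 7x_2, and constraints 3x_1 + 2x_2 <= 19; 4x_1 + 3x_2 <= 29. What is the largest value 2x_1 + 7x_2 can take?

(x_1,x_2)=(0,9): 3·0+2·9=18≤19, 4·0+3·9=27≤29, objective 63.
(x_1,x_2)=(1,8): 3·1+2·8=19≤19, 4·1+3·8=28≤29, objective 58.
(x_1,x_2)=(0,8): 3·0+2·8=16≤19, 4·0+3·8=24≤29, objective 56.
Maximum is 63 at (x_1,x_2)=(0,9).

63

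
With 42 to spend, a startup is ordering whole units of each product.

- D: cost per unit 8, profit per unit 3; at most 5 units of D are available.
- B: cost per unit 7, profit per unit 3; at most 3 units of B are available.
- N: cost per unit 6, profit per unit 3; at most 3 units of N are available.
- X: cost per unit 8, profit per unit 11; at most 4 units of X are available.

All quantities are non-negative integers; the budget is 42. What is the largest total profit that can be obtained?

X has the best ratio (11/8); taking only X gives at most 4×11 = 44 (stopped by the supply cap of 4).
Mixing does better — 1×N and 4×X: cost 38 ≤ 42, profit 1·3 + 4·11 = 47.

47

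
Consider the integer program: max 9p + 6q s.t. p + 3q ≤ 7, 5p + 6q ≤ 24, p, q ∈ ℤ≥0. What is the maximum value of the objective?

The continuous relaxation peaks at (4.8, 0) with value 43.20; rounding to a feasible lattice point costs some objective.
(p,q)=(4,0): 1·4+3·0=4≤7, 5·4+6·0=20≤24, objective 36.
(p,q)=(3,1): 1·3+3·1=6≤7, 5·3+6·1=21≤24, objective 33.
(p,q)=(3,0): 1·3+3·0=3≤7, 5·3+6·0=15≤24, objective 27.
The best lattice point is (4,0), giving 36.

36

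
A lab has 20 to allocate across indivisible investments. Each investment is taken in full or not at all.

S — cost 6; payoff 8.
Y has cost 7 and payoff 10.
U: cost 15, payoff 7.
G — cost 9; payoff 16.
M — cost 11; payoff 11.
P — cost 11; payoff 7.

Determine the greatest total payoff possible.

Y + G: cost 7 + 9 = 16 ≤ 20, payoff 10 + 16 = 26.
G + M: cost 9 + 11 = 20 ≤ 20, payoff 16 + 11 = 27.
S + G: cost 6 + 9 = 15 ≤ 20, payoff 8 + 16 = 24.
Best is G and M with total payoff 27.

27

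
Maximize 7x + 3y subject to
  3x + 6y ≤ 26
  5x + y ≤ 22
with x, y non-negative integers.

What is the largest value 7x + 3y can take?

Relaxing integrality, the LP optimum is 34.59 at (x,y) = (3.93, 2.37), which is not an integer point.
(x,y)=(4,2): 3·4+6·2=24≤26, 5·4+1·2=22≤22, objective 34.
(x,y)=(4,1): 3·4+6·1=18≤26, 5·4+1·1=21≤22, objective 31.
No feasible integer point exceeds 34.

34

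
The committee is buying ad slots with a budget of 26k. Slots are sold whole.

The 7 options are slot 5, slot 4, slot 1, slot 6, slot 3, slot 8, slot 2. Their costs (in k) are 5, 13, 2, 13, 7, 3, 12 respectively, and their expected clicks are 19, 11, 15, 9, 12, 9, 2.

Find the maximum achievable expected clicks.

Allowing fractional choices, the relaxed optimum would be about 62.6, but ad slots are indivisible.
slot 5 + slot 1 + slot 6 + slot 8: cost 5 + 2 + 13 + 3 = 23 ≤ 26, expected clicks 19 + 15 + 9 + 9 = 52.
slot 5 + slot 1 + slot 3 + slot 8: cost 5 + 2 + 7 + 3 = 17 ≤ 26, expected clicks 19 + 15 + 12 + 9 = 55.
slot 5 + slot 4 + slot 1 + slot 8: cost 5 + 13 + 2 + 3 = 23 ≤ 26, expected clicks 19 + 11 + 15 + 9 = 54.
Best is slot 5, slot 1, slot 3, and slot 8 with total expected clicks 55.

55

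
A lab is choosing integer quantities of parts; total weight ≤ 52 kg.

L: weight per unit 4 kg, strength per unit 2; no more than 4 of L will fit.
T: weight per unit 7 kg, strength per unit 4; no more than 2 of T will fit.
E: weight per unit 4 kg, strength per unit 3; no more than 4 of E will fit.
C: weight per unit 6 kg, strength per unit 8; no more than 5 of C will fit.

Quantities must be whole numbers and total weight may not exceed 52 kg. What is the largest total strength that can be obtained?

54

C has the best ratio (8/6); taking only C gives at most 5×8 = 40 (stopped by the supply cap of 5).
Mixing does better — 2×T, 2×E, and 5×C: weight 52 ≤ 52, strength 2·4 + 2·3 + 5·8 = 54.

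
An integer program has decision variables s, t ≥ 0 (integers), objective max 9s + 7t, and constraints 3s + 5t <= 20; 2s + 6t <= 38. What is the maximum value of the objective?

(s,t)=(6,0): 3·6+5·0=18≤20, 2·6+6·0=12≤38, objective 54.
(s,t)=(5,1): 3·5+5·1=20≤20, 2·5+6·1=16≤38, objective 52.
(s,t)=(5,0): 3·5+5·0=15≤20, 2·5+6·0=10≤38, objective 45.
The best lattice point is (6,0), giving 54.

54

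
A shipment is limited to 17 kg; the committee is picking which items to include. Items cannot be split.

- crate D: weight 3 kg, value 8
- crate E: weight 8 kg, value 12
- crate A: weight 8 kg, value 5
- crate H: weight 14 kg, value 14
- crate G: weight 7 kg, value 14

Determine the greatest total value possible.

26

Take crate E and crate G: weight 8 + 7 = 15 ≤ 17, value 12 + 14 = 26.
No other feasible combination does better.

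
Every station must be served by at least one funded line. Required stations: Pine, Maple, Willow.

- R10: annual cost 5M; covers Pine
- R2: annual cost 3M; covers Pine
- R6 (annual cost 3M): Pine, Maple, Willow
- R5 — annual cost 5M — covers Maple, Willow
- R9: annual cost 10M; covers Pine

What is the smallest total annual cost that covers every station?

This is an integer covering problem.
R6 alone covers Pine, Maple, Willow — every station.
Total annual cost: 3.
No cover costs less than 3.

3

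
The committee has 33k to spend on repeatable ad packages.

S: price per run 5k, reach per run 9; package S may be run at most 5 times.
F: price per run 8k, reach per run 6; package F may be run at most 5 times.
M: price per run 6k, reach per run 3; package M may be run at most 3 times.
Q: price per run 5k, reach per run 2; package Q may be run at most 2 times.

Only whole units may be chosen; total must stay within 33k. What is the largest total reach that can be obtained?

Take 5×S and 1×F: price 33 ≤ 33, reach 5·9 + 1·6 = 51.
S has the best ratio (9/5) and is taken to its limit of 5; remaining capacity is filled optimally with the others.

51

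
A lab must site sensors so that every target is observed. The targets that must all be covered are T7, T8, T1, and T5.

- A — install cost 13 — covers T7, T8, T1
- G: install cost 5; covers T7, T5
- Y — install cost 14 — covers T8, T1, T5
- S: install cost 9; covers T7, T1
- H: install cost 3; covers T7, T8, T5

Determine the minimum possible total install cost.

Choose S and H: together they cover T7, T8, T1, T5 — every target.
Total install cost: 9 + 3 = 12.
No cover costs less than 12.

12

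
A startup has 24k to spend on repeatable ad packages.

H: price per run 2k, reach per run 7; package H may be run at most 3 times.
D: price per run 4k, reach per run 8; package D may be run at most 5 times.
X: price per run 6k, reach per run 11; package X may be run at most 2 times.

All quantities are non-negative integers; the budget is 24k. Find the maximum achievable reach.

56

This is a bounded integer knapsack.
H has the best ratio (7/2); taking only H gives at most 3×7 = 21 (stopped by the supply cap of 3).
Mixing does better — 3×H, 3×D, and 1×X: price 24 ≤ 24, reach 3·7 + 3·8 + 1·11 = 56.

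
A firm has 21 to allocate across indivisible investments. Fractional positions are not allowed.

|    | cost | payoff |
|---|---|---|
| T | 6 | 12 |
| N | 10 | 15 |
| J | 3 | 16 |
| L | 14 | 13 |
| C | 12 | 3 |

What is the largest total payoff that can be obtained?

This is a 0-1 knapsack instance.
Allowing fractional choices, the relaxed optimum would be about 44.9, but investments are indivisible.
N + J: cost 10 + 3 = 13 ≤ 21, payoff 15 + 16 = 31.
T + J + C: cost 6 + 3 + 12 = 21 ≤ 21, payoff 12 + 16 + 3 = 31.
T + N + J: cost 6 + 10 + 3 = 19 ≤ 21, payoff 12 + 15 + 16 = 43.
Best is T, N, and J with total payoff 43.

43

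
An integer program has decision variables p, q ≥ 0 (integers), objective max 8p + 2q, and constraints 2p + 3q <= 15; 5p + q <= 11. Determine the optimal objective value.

18

(p,q)=(2,1) is feasible, giving 18.
(p,q)=(2,0) is feasible, giving 16.
(p,q)=(1,4) is feasible, giving 16.
No feasible integer point exceeds 18.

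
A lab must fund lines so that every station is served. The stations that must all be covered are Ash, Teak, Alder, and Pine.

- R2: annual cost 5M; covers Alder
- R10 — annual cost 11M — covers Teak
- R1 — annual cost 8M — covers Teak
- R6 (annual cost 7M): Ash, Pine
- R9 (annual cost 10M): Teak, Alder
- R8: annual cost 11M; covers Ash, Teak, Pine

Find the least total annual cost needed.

16

This is a weighted set-cover instance.
Choose R2 and R8: together they cover Ash, Teak, Alder, Pine — every station.
Total annual cost: 5 + 11 = 16.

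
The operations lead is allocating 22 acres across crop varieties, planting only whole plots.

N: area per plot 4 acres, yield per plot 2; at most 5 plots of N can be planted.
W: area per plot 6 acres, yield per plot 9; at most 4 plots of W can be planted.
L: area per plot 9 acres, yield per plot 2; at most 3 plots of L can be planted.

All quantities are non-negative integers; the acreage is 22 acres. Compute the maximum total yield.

W has the best ratio (9/6); taking only W gives at most 3×9 = 27 (stopped by the area limit).
Mixing does better — 1×N and 3×W: area 22 ≤ 22, yield 1·2 + 3·9 = 29.

29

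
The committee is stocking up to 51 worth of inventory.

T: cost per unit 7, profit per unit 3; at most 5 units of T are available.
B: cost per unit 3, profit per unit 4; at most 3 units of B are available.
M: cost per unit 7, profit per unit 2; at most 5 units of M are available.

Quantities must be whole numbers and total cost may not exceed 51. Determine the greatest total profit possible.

B has the best ratio (4/3); taking only B gives at most 3×4 = 12 (stopped by the supply cap of 3).
Mixing does better — 5×T, 3×B, and 1×M: cost 51 ≤ 51, profit 5·3 + 3·4 + 1·2 = 29.

29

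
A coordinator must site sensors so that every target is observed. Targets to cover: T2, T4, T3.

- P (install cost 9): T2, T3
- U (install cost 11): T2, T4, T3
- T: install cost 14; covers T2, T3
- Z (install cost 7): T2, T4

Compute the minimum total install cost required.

11

This is an integer covering problem.
U alone covers T2, T4, T3 — every target.
Total install cost: 11.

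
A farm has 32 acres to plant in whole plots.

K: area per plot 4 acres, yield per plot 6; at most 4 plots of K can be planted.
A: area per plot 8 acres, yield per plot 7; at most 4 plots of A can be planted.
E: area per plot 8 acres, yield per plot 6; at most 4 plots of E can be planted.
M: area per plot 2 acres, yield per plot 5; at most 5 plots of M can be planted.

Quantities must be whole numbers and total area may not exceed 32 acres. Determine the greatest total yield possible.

This is a bounded integer knapsack.
4×K, 1×A, and 4×M: area 32 ≤ 32, yield 4·6 + 1·7 + 4·5 = 51.
3×K, 1×A, and 5×M: area 30 ≤ 32, yield 3·6 + 1·7 + 5·5 = 50.
Best is 51.

51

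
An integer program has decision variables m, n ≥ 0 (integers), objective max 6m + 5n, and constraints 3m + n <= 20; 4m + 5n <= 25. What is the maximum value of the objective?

36

(m,n)=(6,0) is feasible, giving 36.
(m,n)=(5,1) is feasible, giving 35.
Maximum is 36 at (m,n)=(6,0).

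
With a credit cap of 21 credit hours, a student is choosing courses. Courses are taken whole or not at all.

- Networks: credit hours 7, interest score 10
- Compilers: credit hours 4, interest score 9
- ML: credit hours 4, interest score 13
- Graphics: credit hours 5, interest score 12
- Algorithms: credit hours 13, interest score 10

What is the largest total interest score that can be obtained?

44

This is a 0-1 knapsack instance.
Allowing fractional choices, the relaxed optimum would be about 44.8, but courses are indivisible.
Networks + Compilers + ML + Graphics: credit hours 7 + 4 + 4 + 5 = 20 ≤ 21, interest score 10 + 9 + 13 + 12 = 44.
Networks + ML + Graphics: credit hours 7 + 4 + 5 = 16 ≤ 21, interest score 10 + 13 + 12 = 35.
Best is Networks, Compilers, ML, and Graphics with total interest score 44.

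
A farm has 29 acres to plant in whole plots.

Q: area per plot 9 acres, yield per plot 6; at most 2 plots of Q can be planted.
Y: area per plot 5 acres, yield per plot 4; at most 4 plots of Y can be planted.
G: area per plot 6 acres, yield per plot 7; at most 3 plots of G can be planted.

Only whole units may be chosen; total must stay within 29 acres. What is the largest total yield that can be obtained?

This is a bounded integer knapsack.
Take 2×Y and 3×G: area 28 ≤ 29, yield 2·4 + 3·7 = 29.
G has the best ratio (7/6) and is taken to its limit of 3; remaining capacity is filled optimally with the others.

29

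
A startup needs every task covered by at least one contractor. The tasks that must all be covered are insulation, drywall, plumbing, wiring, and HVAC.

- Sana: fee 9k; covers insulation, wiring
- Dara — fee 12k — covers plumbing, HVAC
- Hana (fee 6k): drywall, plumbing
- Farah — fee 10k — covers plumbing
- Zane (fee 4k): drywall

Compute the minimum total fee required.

25

This is a weighted set-cover instance.
The greedy cost-per-new-task heuristic would pick Hana, Sana, and Dara for 27, but a cheaper cover exists.
Choose Sana, Dara, and Zane: together they cover insulation, drywall, plumbing, wiring, HVAC — every task.
Total fee: 9 + 12 + 4 = 25.
No cover costs less than 25.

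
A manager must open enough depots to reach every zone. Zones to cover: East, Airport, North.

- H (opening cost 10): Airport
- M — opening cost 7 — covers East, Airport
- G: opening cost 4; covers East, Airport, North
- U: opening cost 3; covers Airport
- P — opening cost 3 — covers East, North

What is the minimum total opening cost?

G alone covers East, Airport, North — every zone.
Total opening cost: 4.
No cover costs less than 4.

4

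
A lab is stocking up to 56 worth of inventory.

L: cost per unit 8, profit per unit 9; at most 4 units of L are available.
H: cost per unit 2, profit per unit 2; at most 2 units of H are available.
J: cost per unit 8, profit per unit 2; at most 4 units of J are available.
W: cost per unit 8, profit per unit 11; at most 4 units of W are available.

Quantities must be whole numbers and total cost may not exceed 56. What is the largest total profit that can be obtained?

This is a bounded integer knapsack.
Take 3×L and 4×W: cost 56 ≤ 56, profit 3·9 + 4·11 = 71.
W has the best ratio (11/8) and is taken to its limit of 4; remaining capacity is filled optimally with the others.

71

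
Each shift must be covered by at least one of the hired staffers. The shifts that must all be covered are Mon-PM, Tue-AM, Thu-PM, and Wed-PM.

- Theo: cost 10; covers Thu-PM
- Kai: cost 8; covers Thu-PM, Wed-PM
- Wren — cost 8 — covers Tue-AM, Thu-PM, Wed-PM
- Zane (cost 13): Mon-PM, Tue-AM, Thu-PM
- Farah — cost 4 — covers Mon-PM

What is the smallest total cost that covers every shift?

12

Choose Wren and Farah: together they cover Mon-PM, Tue-AM, Thu-PM, Wed-PM — every shift.
Total cost: 8 + 4 = 12.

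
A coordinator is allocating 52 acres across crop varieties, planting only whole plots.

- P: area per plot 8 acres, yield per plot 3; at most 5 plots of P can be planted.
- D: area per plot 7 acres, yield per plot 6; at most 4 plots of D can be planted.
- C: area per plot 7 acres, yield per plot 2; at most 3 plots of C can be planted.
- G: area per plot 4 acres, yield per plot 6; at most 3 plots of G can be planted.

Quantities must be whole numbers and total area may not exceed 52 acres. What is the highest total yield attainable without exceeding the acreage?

45

Take 1×P, 4×D, and 3×G: area 48 ≤ 52, yield 1·3 + 4·6 + 3·6 = 45.
G has the best ratio (6/4) and is taken to its limit of 3; remaining capacity is filled optimally with the others.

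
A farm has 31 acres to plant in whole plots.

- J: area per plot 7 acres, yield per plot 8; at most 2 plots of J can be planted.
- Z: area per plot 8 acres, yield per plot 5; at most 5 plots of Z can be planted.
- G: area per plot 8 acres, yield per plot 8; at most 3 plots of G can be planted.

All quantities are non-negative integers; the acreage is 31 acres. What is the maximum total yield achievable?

1×J and 3×G: area 31 ≤ 31, yield 1·8 + 3·8 = 32.
2×J and 2×G: area 30 ≤ 31, yield 2·8 + 2·8 = 32.
Best is 32.

32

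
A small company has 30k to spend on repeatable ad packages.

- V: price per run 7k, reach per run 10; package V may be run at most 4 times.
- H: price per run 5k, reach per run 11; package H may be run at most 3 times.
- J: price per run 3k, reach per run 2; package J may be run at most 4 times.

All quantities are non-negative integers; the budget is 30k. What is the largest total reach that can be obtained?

This is a bounded integer knapsack.
Take 2×V and 3×H: price 29 ≤ 30, reach 2·10 + 3·11 = 53.
H has the best ratio (11/5) and is taken to its limit of 3; remaining capacity is filled optimally with the others.

53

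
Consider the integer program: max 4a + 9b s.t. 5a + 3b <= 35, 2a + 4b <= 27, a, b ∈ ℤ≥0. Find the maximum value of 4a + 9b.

Relaxing integrality, the LP optimum is 60.75 at (a,b) = (0, 6.75), which is not an integer point.
(a,b)=(1,6): 5·1+3·6=23≤35, 2·1+4·6=26≤27, objective 58.
(a,b)=(0,6): 5·0+3·6=18≤35, 2·0+4·6=24≤27, objective 54.
Maximum is 58 at (a,b)=(1,6).

58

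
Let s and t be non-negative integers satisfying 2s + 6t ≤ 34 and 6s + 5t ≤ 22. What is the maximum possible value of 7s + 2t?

21

(s,t)=(3,0): 2·3+6·0=6≤34, 6·3+5·0=18≤22, objective 21.
(s,t)=(2,1): 2·2+6·1=10≤34, 6·2+5·1=17≤22, objective 16.
(s,t)=(2,0): 2·2+6·0=4≤34, 6·2+5·0=12≤22, objective 14.
The best lattice point is (3,0), giving 21.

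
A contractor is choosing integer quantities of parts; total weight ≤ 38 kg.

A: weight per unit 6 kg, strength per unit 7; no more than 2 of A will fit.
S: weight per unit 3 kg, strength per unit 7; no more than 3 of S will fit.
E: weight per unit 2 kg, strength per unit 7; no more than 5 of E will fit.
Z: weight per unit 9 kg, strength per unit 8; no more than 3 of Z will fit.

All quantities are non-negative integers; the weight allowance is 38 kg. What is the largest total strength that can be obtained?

72

Take 3×S, 5×E, and 2×Z: weight 37 ≤ 38, strength 3·7 + 5·7 + 2·8 = 72.
E has the best ratio (7/2) and is taken to its limit of 5; remaining capacity is filled optimally with the others.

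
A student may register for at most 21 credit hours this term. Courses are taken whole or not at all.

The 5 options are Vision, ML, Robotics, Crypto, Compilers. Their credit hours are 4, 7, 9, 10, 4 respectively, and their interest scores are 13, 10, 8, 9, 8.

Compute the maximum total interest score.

32

This is an integer program with binary decision variables.
Allowing fractional choices, the relaxed optimum would be about 36.4, but courses are indivisible.
Vision + ML + Crypto: credit hours 4 + 7 + 10 = 21 ≤ 21, interest score 13 + 10 + 9 = 32.
Vision + ML + Compilers: credit hours 4 + 7 + 4 = 15 ≤ 21, interest score 13 + 10 + 8 = 31.
Vision + ML + Robotics: credit hours 4 + 7 + 9 = 20 ≤ 21, interest score 13 + 10 + 8 = 31.
Best is Vision, ML, and Crypto with total interest score 32.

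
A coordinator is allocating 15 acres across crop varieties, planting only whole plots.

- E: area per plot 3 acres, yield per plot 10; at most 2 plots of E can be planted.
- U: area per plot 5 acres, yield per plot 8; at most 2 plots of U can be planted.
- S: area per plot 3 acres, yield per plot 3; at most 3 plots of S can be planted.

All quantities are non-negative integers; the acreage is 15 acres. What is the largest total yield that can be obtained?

E has the best ratio (10/3); taking only E gives at most 2×10 = 20 (stopped by the supply cap of 2).
Mixing does better — 2×E, 1×U, and 1×S: area 14 ≤ 15, yield 2·10 + 1·8 + 1·3 = 31.

31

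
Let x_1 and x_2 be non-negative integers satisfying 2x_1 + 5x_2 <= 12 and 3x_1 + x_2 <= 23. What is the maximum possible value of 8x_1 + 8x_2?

48

(x_1,x_2)=(6,0): 2·6+5·0=12≤12, 3·6+1·0=18≤23, objective 48.
(x_1,x_2)=(5,0): 2·5+5·0=10≤12, 3·5+1·0=15≤23, objective 40.
No feasible integer point exceeds 48.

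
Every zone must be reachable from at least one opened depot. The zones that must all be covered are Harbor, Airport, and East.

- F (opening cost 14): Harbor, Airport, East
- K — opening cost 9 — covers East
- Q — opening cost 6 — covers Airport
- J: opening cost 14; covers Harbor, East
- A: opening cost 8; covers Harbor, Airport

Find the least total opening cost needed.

The greedy cost-per-new-zone heuristic would pick A and K for 17, but a cheaper cover exists.
F alone covers Harbor, Airport, East — every zone.
Total opening cost: 14.
No cover costs less than 14.

14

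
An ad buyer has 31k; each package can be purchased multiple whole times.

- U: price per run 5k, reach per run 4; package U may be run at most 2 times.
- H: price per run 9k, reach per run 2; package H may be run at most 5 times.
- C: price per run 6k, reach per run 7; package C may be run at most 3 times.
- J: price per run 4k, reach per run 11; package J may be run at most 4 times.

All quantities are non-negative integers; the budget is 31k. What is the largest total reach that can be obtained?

58

This is a bounded integer knapsack.
1×U, 1×C, and 4×J: price 27 ≤ 31, reach 1·4 + 1·7 + 4·11 = 55.
2×C and 4×J: price 28 ≤ 31, reach 2·7 + 4·11 = 58.
Best is 58.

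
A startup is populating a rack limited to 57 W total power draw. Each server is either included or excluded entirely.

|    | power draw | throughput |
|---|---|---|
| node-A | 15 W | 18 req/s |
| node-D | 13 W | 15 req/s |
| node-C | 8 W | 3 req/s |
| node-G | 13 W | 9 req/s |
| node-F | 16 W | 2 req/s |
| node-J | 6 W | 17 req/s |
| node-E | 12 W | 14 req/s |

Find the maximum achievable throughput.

67

This is an integer program with binary decision variables.
Allowing fractional choices, the relaxed optimum would be about 71.6, but servers are indivisible.
node-A + node-D + node-J + node-E: power draw 15 + 13 + 6 + 12 = 46 ≤ 57, throughput 18 + 15 + 17 + 14 = 64.
node-A + node-D + node-C + node-J + node-E: power draw 15 + 13 + 8 + 6 + 12 = 54 ≤ 57, throughput 18 + 15 + 3 + 17 + 14 = 67.
Best is node-A, node-D, node-C, node-J, and node-E with total throughput 67.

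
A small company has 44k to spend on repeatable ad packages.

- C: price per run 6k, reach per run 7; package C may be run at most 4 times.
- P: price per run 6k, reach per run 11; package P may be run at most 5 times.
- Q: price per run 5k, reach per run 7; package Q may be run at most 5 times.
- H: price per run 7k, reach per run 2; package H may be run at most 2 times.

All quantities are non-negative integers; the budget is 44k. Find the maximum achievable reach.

Take 4×P and 4×Q: price 44 ≤ 44, reach 4·11 + 4·7 = 72.
No other integer combination yields more.

72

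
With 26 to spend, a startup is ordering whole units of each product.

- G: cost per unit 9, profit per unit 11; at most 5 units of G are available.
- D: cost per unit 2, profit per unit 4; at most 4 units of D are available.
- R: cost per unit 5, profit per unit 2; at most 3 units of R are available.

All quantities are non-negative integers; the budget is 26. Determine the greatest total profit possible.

This is a bounded integer knapsack.
D has the best ratio (4/2); taking only D gives at most 4×4 = 16 (stopped by the supply cap of 4).
Mixing does better — 2×G and 4×D: cost 26 ≤ 26, profit 2·11 + 4·4 = 38.

38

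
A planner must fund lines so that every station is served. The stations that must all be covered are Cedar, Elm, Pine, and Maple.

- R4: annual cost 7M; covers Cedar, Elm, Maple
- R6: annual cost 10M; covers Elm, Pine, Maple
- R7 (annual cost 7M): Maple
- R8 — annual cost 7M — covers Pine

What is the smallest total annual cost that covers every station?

Choose R4 and R8: together they cover Cedar, Elm, Pine, Maple — every station.
Total annual cost: 7 + 7 = 14.
No cover costs less than 14.

14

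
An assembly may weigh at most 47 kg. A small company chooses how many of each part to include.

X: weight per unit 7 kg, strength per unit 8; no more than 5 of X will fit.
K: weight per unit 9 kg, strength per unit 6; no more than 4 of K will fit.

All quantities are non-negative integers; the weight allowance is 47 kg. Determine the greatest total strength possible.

This is a bounded integer knapsack.
5×X and 1×K: weight 44 ≤ 47, strength 5·8 + 1·6 = 46.
4×X and 2×K: weight 46 ≤ 47, strength 4·8 + 2·6 = 44.
Best is 46.

46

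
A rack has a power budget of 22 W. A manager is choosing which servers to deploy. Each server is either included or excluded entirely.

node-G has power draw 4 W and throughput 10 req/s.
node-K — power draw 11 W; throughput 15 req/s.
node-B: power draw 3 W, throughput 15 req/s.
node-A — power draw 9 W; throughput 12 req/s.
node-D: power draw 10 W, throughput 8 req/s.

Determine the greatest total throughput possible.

40

node-G + node-K + node-B: power draw 4 + 11 + 3 = 18 ≤ 22, throughput 10 + 15 + 15 = 40.
node-G + node-B + node-A: power draw 4 + 3 + 9 = 16 ≤ 22, throughput 10 + 15 + 12 = 37.
Best is node-G, node-K, and node-B with total throughput 40.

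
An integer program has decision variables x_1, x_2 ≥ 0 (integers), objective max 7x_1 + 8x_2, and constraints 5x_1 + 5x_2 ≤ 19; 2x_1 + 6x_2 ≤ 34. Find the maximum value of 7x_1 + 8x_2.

The continuous relaxation peaks at (0, 3.8) with value 30.40; rounding to a feasible lattice point costs some objective.
(x_1,x_2)=(0,3): 5·0+5·3=15≤19, 2·0+6·3=18≤34, objective 24.
(x_1,x_2)=(1,2): 5·1+5·2=15≤19, 2·1+6·2=14≤34, objective 23.
(x_1,x_2)=(0,2): 5·0+5·2=10≤19, 2·0+6·2=12≤34, objective 16.
The best lattice point is (0,3), giving 24.

24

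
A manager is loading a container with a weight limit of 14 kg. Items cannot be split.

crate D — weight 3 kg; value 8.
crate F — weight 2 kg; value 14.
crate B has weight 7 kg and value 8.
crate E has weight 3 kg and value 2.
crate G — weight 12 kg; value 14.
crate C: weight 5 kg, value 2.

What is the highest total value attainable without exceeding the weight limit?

30

crate D + crate F + crate B: weight 3 + 2 + 7 = 12 ≤ 14, value 8 + 14 + 8 = 30.
crate F + crate G: weight 2 + 12 = 14 ≤ 14, value 14 + 14 = 28.
Best is crate D, crate F, and crate B with total value 30.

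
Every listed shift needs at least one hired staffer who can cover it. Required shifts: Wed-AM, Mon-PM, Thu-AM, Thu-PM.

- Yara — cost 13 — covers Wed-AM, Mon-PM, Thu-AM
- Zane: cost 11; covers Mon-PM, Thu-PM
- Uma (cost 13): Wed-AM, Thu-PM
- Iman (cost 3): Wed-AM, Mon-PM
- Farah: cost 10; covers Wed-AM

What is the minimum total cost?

24

The greedy cost-per-new-shift heuristic would pick Iman, Zane, and Yara for 27, but a cheaper cover exists.
Choose Yara and Zane: together they cover Wed-AM, Mon-PM, Thu-AM, Thu-PM — every shift.
Total cost: 13 + 11 = 24.
No cover costs less than 24.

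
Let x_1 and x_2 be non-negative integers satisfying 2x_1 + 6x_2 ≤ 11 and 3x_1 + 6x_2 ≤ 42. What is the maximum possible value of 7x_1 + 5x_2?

(x_1,x_2)=(5,0): 2·5+6·0=10≤11, 3·5+6·0=15≤42, objective 35.
(x_1,x_2)=(4,0): 2·4+6·0=8≤11, 3·4+6·0=12≤42, objective 28.
Maximum is 35 at (x_1,x_2)=(5,0).

35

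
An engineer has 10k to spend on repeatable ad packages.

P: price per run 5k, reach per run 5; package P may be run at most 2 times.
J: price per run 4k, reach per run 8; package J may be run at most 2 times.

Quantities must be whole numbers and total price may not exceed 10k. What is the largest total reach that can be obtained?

16

J has the best ratio (8/4); taking only J gives at most 2×8 = 16 (stopped by the price limit).
Optimal: 2×J: price 8 ≤ 10, reach 2·8 = 16.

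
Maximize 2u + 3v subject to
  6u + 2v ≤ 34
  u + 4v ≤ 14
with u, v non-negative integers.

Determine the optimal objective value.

16

The continuous relaxation peaks at (4.91, 2.27) with value 16.64; rounding to a feasible lattice point costs some objective.
(u,v)=(5,2): 6·5+2·2=34≤34, 1·5+4·2=13≤14, objective 16.
(u,v)=(4,2): 6·4+2·2=28≤34, 1·4+4·2=12≤14, objective 14.
(u,v)=(5,1): 6·5+2·1=32≤34, 1·5+4·1=9≤14, objective 13.
The best lattice point is (5,2), giving 16.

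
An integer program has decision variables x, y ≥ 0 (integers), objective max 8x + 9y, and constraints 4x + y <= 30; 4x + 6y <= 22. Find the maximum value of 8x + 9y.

41

(x,y)=(4,1): 4·4+1·1=17≤30, 4·4+6·1=22≤22, objective 41.
(x,y)=(5,0): 4·5+1·0=20≤30, 4·5+6·0=20≤22, objective 40.
The best lattice point is (4,1), giving 41.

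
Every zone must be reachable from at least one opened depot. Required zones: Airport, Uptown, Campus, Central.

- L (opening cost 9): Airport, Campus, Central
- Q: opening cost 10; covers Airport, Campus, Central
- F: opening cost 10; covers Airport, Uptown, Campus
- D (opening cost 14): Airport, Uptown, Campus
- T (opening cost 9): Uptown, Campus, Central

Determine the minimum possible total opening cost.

This is a weighted set-cover instance.
Choose L and T: together they cover Airport, Uptown, Campus, Central — every zone.
Total opening cost: 9 + 9 = 18.
No cover costs less than 18.

18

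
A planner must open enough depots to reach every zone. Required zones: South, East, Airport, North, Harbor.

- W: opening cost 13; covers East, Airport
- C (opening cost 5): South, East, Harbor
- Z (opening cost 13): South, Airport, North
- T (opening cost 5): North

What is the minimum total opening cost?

18

The greedy cost-per-new-zone heuristic would pick C, T, and W for 23, but a cheaper cover exists.
Choose C and Z: together they cover South, East, Airport, North, Harbor — every zone.
Total opening cost: 5 + 13 = 18.
No cover costs less than 18.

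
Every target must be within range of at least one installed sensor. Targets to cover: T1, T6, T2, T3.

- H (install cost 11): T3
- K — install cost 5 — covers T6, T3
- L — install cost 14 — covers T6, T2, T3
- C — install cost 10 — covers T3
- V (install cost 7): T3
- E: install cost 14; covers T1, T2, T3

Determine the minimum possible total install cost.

This is a weighted set-cover instance.
Choose K and E: together they cover T1, T6, T2, T3 — every target.
Total install cost: 5 + 14 = 19.
No cover costs less than 19.

19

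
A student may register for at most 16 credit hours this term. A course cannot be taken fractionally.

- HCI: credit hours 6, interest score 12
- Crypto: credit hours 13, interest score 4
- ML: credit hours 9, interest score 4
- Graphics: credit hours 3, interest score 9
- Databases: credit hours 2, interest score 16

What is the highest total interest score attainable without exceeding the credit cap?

37

Allowing fractional choices, the relaxed optimum would be about 39.2, but courses are indivisible.
HCI + Graphics + Databases: credit hours 6 + 3 + 2 = 11 ≤ 16, interest score 12 + 9 + 16 = 37.
ML + Graphics + Databases: credit hours 9 + 3 + 2 = 14 ≤ 16, interest score 4 + 9 + 16 = 29.
Best is HCI, Graphics, and Databases with total interest score 37.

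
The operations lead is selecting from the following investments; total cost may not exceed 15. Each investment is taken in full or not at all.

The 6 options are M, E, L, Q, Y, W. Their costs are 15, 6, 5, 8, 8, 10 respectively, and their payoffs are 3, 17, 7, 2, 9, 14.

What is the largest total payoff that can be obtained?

26

Take E and Y: cost 6 + 8 = 14 ≤ 15, payoff 17 + 9 = 26.
No other feasible combination does better.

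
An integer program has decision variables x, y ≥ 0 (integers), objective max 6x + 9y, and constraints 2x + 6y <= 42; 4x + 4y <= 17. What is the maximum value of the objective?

Relaxing integrality, the LP optimum is 38.25 at (x,y) = (0, 4.25), which is not an integer point.
(x,y)=(0,4): 2·0+6·4=24≤42, 4·0+4·4=16≤17, objective 36.
(x,y)=(1,3): 2·1+6·3=20≤42, 4·1+4·3=16≤17, objective 33.
(x,y)=(0,3): 2·0+6·3=18≤42, 4·0+4·3=12≤17, objective 27.
No feasible integer point exceeds 36.

36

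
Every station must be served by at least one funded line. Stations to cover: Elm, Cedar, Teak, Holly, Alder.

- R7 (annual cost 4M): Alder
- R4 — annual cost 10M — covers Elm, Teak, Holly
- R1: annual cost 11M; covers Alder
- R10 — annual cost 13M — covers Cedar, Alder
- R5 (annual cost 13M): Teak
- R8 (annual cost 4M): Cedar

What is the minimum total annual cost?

18

Choose R7, R4, and R8: together they cover Elm, Cedar, Teak, Holly, Alder — every station.
Total annual cost: 4 + 10 + 4 = 18.
No cover costs less than 18.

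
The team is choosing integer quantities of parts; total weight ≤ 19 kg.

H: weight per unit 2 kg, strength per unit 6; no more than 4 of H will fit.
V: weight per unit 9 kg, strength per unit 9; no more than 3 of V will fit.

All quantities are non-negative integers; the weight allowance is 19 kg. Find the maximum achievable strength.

Take 4×H and 1×V: weight 17 ≤ 19, strength 4·6 + 1·9 = 33.
H has the best ratio (6/2) and is taken to its limit of 4; remaining capacity is filled optimally with the others.

33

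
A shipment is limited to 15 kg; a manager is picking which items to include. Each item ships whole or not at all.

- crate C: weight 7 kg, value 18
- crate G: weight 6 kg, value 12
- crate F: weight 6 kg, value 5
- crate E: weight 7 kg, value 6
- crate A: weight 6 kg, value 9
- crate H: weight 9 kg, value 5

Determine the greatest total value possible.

crate C + crate A: weight 7 + 6 = 13 ≤ 15, value 18 + 9 = 27.
crate C + crate G: weight 7 + 6 = 13 ≤ 15, value 18 + 12 = 30.
Best is crate C and crate G with total value 30.

30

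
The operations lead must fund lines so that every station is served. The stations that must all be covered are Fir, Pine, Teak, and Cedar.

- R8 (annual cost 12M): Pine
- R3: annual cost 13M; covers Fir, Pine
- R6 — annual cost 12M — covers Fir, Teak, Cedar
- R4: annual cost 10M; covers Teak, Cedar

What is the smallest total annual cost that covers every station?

23

The greedy cost-per-new-station heuristic would pick R6 and R8 for 24, but a cheaper cover exists.
Choose R3 and R4: together they cover Fir, Pine, Teak, Cedar — every station.
Total annual cost: 13 + 10 = 23.
No cover costs less than 23.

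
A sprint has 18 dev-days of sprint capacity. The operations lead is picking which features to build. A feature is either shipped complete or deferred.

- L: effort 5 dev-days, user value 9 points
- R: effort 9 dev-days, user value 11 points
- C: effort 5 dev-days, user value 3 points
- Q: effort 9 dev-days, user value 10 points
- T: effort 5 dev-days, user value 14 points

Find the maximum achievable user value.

Allowing fractional choices, the relaxed optimum would be about 32.8, but features are indivisible.
R + T: effort 9 + 5 = 14 ≤ 18, user value 11 + 14 = 25.
L + C + T: effort 5 + 5 + 5 = 15 ≤ 18, user value 9 + 3 + 14 = 26.
Q + T: effort 9 + 5 = 14 ≤ 18, user value 10 + 14 = 24.
Best is L, C, and T with total user value 26.

26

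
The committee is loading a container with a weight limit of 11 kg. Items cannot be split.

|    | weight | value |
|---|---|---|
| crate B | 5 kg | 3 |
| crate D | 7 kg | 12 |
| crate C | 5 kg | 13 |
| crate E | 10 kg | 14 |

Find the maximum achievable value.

16

Take crate B and crate C: weight 5 + 5 = 10 ≤ 11, value 3 + 13 = 16.
No other feasible combination does better.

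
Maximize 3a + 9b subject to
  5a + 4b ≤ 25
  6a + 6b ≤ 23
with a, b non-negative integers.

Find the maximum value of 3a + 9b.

Relaxing integrality, the LP optimum is 34.50 at (a,b) = (0, 3.83), which is not an integer point.
(a,b)=(0,3): 5·0+4·3=12≤25, 6·0+6·3=18≤23, objective 27.
(a,b)=(1,2): 5·1+4·2=13≤25, 6·1+6·2=18≤23, objective 21.
(a,b)=(0,2): 5·0+4·2=8≤25, 6·0+6·2=12≤23, objective 18.
No feasible integer point exceeds 27.

27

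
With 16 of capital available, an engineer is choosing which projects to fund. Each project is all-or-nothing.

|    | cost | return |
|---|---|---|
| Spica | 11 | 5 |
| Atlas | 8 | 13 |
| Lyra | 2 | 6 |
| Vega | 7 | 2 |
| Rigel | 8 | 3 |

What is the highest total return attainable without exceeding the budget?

19

Atlas + Rigel: cost 8 + 8 = 16 ≤ 16, return 13 + 3 = 16.
Atlas + Vega: cost 8 + 7 = 15 ≤ 16, return 13 + 2 = 15.
Atlas + Lyra: cost 8 + 2 = 10 ≤ 16, return 13 + 6 = 19.
Best is Atlas and Lyra with total return 19.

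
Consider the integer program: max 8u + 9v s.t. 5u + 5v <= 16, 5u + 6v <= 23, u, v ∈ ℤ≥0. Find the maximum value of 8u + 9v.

27

(u,v)=(0,3) is feasible, giving 27.
(u,v)=(1,2) is feasible, giving 26.
(u,v)=(0,2) is feasible, giving 18.
Maximum is 27 at (u,v)=(0,3).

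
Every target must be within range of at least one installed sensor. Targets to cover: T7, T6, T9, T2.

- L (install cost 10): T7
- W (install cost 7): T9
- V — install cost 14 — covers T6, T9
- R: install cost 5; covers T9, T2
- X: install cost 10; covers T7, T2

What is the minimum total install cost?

24

The greedy cost-per-new-target heuristic would pick R, L, and V for 29, but a cheaper cover exists.
Choose V and X: together they cover T7, T6, T9, T2 — every target.
Total install cost: 14 + 10 = 24.
No cover costs less than 24.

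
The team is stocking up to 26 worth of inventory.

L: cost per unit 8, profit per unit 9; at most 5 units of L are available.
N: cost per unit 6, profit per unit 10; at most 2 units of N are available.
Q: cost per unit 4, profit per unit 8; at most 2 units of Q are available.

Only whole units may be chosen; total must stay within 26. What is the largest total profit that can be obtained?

1×L, 2×N, and 1×Q: cost 24 ≤ 26, profit 1·9 + 2·10 + 1·8 = 37.
2×N and 2×Q: cost 20 ≤ 26, profit 2·10 + 2·8 = 36.
Best is 37.

37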